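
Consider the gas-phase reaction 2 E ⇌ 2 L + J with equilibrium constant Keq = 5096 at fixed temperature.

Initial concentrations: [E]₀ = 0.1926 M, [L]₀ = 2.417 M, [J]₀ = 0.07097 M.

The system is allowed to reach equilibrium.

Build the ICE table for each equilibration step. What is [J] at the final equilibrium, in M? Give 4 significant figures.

[J]_eq = 0.16 M

Q₀ = 11.18 vs Keq = 5096 ⇒ Q<K, forward
Step 1:
                  E         L         J
  Initial    0.1926     2.417   0.07097
  Change    -0.1781    0.1781   0.08903
  Equil     0.01454     2.595      0.16
  solve Keq expr → x = 0.08903; check Q = 5096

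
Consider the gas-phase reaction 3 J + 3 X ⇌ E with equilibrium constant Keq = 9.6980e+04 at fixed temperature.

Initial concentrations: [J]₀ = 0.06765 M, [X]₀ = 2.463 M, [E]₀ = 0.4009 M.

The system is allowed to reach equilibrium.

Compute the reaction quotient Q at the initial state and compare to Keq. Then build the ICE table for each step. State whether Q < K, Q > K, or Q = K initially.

Q₀ = 86.66 vs Keq = 9.6980e+04 ⇒ Q<K, forward
Step 1:
                  J         X         E
  init      0.06765     2.463    0.4009
  Δ        -0.06086  -0.06086   0.02029
  eq       0.006792     2.402    0.4212
  solve Keq expr → x = 0.02029; check Q = 9.6980e+04

Q₀ = 86.66; Q < K (proceeds forward)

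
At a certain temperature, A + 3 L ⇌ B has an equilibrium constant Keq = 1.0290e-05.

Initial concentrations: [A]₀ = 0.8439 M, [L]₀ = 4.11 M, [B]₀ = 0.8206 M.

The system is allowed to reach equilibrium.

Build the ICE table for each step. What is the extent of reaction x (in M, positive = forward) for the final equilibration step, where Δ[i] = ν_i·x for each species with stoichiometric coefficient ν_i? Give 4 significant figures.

Q₀ = 0.01401 vs Keq = 1.0290e-05 ⇒ Q>K, reverse
Step 1:
                  A         L         B
  init       0.8439      4.11    0.8206
  Δ          0.8158     2.447   -0.8158
  eq           1.66     6.557  0.004815
  solve Keq expr → x = -0.8158; check Q = 1.0290e-05

x = -0.8158 M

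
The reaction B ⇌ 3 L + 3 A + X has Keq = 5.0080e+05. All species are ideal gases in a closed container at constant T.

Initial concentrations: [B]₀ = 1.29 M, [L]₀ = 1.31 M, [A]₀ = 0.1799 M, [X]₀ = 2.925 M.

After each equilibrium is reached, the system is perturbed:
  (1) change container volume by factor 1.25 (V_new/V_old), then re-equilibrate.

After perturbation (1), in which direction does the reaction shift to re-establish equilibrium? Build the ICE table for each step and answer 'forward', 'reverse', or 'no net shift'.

Q₀ = 0.02968 vs Keq = 5.0080e+05 ⇒ Q<K, forward
Step 1:
                    B           L           A           X
  I              1.29        1.31      0.1799       2.925
  C             -1.23        3.69        3.69        1.23
  E           0.06008           5        3.87       4.155
  solve Keq expr → x = 1.23; check Q = 5.0080e+05
Then change container volume by factor 1.25 (V_new/V_old).
Step 2:
                    B           L           A           X
  I           0.04807           4       3.096       3.324
  C          -0.03302     0.09905     0.09905     0.03302
  E           0.01505       4.099       3.195       3.357
  solve Keq expr → x = 0.03302; check Q = 5.0080e+05

Direction: forward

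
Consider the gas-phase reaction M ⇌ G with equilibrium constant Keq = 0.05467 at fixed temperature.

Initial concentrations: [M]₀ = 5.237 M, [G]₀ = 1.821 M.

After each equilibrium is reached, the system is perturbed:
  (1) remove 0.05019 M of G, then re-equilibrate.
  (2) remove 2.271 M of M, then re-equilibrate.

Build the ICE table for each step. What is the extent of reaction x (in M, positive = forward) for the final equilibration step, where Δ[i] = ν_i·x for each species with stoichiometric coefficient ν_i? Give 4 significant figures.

Q₀ = 0.3477 vs Keq = 0.05467 ⇒ Q>K, reverse
Step 1:
                  M         G
  I           5.237     1.821
  C           1.455    -1.455
  E           6.692    0.3659
  solve Keq expr → x = -1.455; check Q = 0.05467
Then remove 0.05019 M of G.
Step 2:
                  M         G
  I           6.692    0.3157
  C        -0.04759   0.04759
  E           6.645    0.3633
  solve Keq expr → x = 0.04759; check Q = 0.05467
Then remove 2.271 M of M.
Step 3:
                  M         G
  I           4.374    0.3633
  C          0.1177   -0.1177
  E           4.491    0.2455
  solve Keq expr → x = -0.1177; check Q = 0.05467

x = -0.1177 M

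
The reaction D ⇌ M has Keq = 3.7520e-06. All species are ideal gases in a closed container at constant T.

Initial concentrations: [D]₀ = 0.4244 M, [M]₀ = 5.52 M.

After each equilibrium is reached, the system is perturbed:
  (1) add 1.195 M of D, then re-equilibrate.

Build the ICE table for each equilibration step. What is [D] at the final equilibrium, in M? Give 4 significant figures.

[D]_eq = 7.139 M

Q₀ = 13.01 vs Keq = 3.7520e-06 ⇒ Q>K, reverse
Step 1:
                   D          M
  init        0.4244       5.52
  Δ             5.52      -5.52
  eq           5.944 2.2303e-05
  solve Keq expr → x = -5.52; check Q = 3.7520e-06
Then add 1.195 M of D.
Step 2:
                   D          M
  init         7.139 2.2303e-05
  Δ       -4.4836e-06 4.4836e-06
  eq           7.139 2.6787e-05
  solve Keq expr → x = 4.4836e-06; check Q = 3.7520e-06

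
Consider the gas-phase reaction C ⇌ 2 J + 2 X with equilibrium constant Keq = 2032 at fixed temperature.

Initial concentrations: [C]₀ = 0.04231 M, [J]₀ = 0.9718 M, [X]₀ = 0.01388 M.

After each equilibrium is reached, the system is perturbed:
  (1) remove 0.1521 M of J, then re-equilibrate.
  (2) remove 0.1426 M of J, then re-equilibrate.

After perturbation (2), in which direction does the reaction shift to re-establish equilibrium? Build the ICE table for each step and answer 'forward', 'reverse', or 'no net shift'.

Direction: forward

Q₀ = 0.0043 vs Keq = 2032 ⇒ Q<K, forward
Step 1:
                    C           J           X
  Initial     0.04231      0.9718     0.01388
  Change      -0.0423     0.08461     0.08461
  Equil    5.3274e-06       1.056     0.09849
  solve Keq expr → x = 0.0423; check Q = 2032
Then remove 0.1521 M of J.
Step 2:
                    C           J           X
  Initial  5.3274e-06      0.9043     0.09849
  Change  -1.4234e-06  2.8468e-06  2.8468e-06
  Equil    3.9041e-06      0.9043     0.09849
  solve Keq expr → x = 1.4234e-06; check Q = 2032
Then remove 0.1426 M of J.
Step 3:
                    C           J           X
  Initial  3.9041e-06      0.7617     0.09849
  Change  -1.1340e-06  2.2681e-06  2.2681e-06
  Equil    2.7700e-06      0.7617     0.09849
  solve Keq expr → x = 1.1340e-06; check Q = 2032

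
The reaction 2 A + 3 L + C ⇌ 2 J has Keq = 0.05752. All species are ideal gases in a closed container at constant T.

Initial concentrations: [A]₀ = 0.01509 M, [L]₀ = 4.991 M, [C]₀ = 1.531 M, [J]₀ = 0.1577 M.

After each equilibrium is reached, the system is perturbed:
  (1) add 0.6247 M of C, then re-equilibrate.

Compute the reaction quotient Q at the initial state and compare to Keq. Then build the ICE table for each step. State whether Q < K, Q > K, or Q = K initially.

Q₀ = 0.5738 vs Keq = 0.05752 ⇒ Q>K, reverse
Step 1:
                   A          L          C          J
  init       0.01509      4.991      1.531     0.1577
  Δ          0.02455    0.03683    0.01228   -0.02455
  eq         0.03964      5.028      1.543     0.1331
  solve Keq expr → x = -0.01228; check Q = 0.05752
Then add 0.6247 M of C.
Step 2:
                   A          L          C          J
  init       0.03964      5.028      2.168     0.1331
  Δ        -0.004875  -0.007313  -0.002438   0.004875
  eq         0.03477      5.021      2.166      0.138
  solve Keq expr → x = 0.002438; check Q = 0.05752

Q₀ = 0.5738; Q > K (proceeds reverse)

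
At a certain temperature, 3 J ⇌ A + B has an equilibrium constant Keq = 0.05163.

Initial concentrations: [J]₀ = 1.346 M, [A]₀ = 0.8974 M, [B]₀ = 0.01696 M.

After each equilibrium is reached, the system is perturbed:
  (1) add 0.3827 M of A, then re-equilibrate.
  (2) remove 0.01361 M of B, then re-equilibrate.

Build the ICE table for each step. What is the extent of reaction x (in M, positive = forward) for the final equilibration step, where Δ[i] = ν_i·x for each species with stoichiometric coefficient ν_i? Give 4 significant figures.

x = 0.008859 M

Q₀ = 0.006241 vs Keq = 0.05163 ⇒ Q<K, forward
Step 1:
                  J         A         B
  Initial     1.346    0.8974   0.01696
  Change    -0.1947   0.06491   0.06491
  Equil       1.151    0.9623   0.08187
  solve Keq expr → x = 0.06491; check Q = 0.05163
Then add 0.3827 M of A.
Step 2:
                  J         A         B
  Initial     1.151     1.345   0.08187
  Change     0.0458  -0.01527  -0.01527
  Equil       1.197      1.33    0.0666
  solve Keq expr → x = -0.01527; check Q = 0.05163
Then remove 0.01361 M of B.
Step 3:
                  J         A         B
  Initial     1.197      1.33   0.05299
  Change   -0.02658  0.008859  0.008859
  Equil        1.17     1.339   0.06185
  solve Keq expr → x = 0.008859; check Q = 0.05163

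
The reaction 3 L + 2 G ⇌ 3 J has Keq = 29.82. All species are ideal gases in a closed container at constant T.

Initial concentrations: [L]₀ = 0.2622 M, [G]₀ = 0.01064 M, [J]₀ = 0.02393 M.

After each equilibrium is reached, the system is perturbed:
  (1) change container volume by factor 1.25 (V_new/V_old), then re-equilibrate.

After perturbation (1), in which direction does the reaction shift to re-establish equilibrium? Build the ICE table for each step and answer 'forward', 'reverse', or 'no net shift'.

Q₀ = 6.715 vs Keq = 29.82 ⇒ Q<K, forward
Step 1:
                   L          G          J
  I           0.2622    0.01064    0.02393
  C        -0.005373  -0.003582   0.005373
  E           0.2568   0.007058     0.0293
  solve Keq expr → x = 0.001791; check Q = 29.82
Then change container volume by factor 1.25 (V_new/V_old).
Step 2:
                   L          G          J
  I           0.2055   0.005646    0.02344
  C         0.001217 8.1154e-04  -0.001217
  E           0.2067   0.006458    0.02223
  solve Keq expr → x = -4.0577e-04; check Q = 29.82

Direction: reverse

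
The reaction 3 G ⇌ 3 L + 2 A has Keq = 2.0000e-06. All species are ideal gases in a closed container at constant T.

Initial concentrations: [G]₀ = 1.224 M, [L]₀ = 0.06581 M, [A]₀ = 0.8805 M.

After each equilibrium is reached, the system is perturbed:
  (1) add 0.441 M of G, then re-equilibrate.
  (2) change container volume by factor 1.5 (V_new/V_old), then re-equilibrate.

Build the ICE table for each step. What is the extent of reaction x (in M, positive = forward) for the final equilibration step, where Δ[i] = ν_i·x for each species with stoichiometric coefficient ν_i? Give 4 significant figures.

x = 0.001595 M

Q₀ = 1.2050e-04 vs Keq = 2.0000e-06 ⇒ Q>K, reverse
Step 1:
                  G         L         A
  Initial     1.224   0.06581    0.8805
  Change    0.04793  -0.04793  -0.03195
  Equil       1.272   0.01788    0.8485
  solve Keq expr → x = -0.01598; check Q = 2.0000e-06
Then add 0.441 M of G.
Step 2:
                  G         L         A
  Initial     1.713   0.01788    0.8485
  Change  -0.006039  0.006039  0.004026
  Equil       1.707   0.02392    0.8526
  solve Keq expr → x = 0.002013; check Q = 2.0000e-06
Then change container volume by factor 1.5 (V_new/V_old).
Step 3:
                  G         L         A
  Initial     1.138   0.01595    0.5684
  Change  -0.004784  0.004784  0.003189
  Equil       1.133   0.02073    0.5716
  solve Keq expr → x = 0.001595; check Q = 2.0000e-06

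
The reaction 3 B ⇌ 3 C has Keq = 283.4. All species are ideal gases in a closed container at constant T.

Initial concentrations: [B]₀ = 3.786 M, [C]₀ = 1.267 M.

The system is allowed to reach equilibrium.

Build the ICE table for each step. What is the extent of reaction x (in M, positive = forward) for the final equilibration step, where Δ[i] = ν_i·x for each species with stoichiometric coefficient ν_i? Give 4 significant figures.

Q₀ = 0.03748 vs Keq = 283.4 ⇒ Q<K, forward
Step 1:
                    B           C
  init          3.786       1.267
  Δ            -3.118       3.118
  eq           0.6676       4.385
  solve Keq expr → x = 1.039; check Q = 283.4

x = 1.039 M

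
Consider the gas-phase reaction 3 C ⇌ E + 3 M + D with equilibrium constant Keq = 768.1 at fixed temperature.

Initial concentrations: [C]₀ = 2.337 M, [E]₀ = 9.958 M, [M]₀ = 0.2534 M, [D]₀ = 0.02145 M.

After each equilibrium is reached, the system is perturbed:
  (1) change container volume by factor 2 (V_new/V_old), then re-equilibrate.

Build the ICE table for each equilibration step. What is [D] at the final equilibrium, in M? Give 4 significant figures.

Q₀ = 2.7230e-04 vs Keq = 768.1 ⇒ Q<K, forward
Step 1:
                   C          E          M          D
  Initial      2.337      9.958     0.2534    0.02145
  Change      -1.891     0.6304      1.891     0.6304
  Equil       0.4458      10.59      2.145     0.6518
  solve Keq expr → x = 0.6304; check Q = 768.1
Then change container volume by factor 2 (V_new/V_old).
Step 2:
                   C          E          M          D
  Initial     0.2229      5.294      1.072     0.3259
  Change    -0.06967    0.02322    0.06967    0.02322
  Equil       0.1533      5.317      1.142     0.3491
  solve Keq expr → x = 0.02322; check Q = 768.1

[D]_eq = 0.3491 M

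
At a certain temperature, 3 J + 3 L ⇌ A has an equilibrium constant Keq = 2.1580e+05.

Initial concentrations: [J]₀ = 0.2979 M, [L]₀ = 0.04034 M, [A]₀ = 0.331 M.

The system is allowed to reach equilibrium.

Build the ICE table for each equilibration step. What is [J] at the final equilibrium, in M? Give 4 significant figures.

Q₀ = 1.9073e+05 vs Keq = 2.1580e+05 ⇒ Q<K, forward
Step 1:
                    J           L           A
  Initial      0.2979     0.04034       0.331
  Change    -0.001423   -0.001423  4.7427e-04
  Equil        0.2965     0.03892      0.3315
  solve Keq expr → x = 4.7427e-04; check Q = 2.1580e+05

[J]_eq = 0.2965 M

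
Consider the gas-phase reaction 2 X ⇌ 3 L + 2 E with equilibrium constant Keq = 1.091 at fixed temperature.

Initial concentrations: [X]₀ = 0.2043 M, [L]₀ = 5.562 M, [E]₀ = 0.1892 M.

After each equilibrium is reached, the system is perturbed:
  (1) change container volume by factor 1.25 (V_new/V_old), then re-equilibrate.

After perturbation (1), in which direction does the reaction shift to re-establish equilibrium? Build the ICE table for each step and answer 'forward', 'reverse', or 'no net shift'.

Q₀ = 147.6 vs Keq = 1.091 ⇒ Q>K, reverse
Step 1:
                   X          L          E
  Initial     0.2043      5.562     0.1892
  Change      0.1584    -0.2376    -0.1584
  Equil       0.3627      5.324    0.03083
  solve Keq expr → x = -0.07918; check Q = 1.091
Then change container volume by factor 1.25 (V_new/V_old).
Step 2:
                   X          L          E
  Initial     0.2901       4.26    0.02467
  Change   -0.008629    0.01294   0.008629
  Equil       0.2815      4.273    0.03329
  solve Keq expr → x = 0.004314; check Q = 1.091

Direction: forward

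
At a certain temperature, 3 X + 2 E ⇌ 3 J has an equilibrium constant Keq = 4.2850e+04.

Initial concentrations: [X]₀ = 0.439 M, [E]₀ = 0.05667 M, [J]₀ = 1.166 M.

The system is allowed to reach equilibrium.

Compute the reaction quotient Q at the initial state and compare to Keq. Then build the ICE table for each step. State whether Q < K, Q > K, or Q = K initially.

Q₀ = 5834; Q < K (proceeds forward)

Q₀ = 5834 vs Keq = 4.2850e+04 ⇒ Q<K, forward
Step 1:
                  X         E         J
  I           0.439   0.05667     1.166
  C         -0.0458  -0.03053    0.0458
  E          0.3932   0.02614     1.212
  solve Keq expr → x = 0.01527; check Q = 4.2850e+04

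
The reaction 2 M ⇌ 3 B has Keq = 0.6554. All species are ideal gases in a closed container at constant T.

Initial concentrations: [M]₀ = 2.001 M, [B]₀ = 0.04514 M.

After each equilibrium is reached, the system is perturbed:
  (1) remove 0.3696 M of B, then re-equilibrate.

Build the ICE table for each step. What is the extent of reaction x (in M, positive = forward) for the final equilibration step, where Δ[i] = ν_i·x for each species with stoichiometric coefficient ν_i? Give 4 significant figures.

x = 0.09062 M

Q₀ = 2.2972e-05 vs Keq = 0.6554 ⇒ Q<K, forward
Step 1:
                  M         B
  Initial     2.001   0.04514
  Change    -0.6704     1.006
  Equil       1.331     1.051
  solve Keq expr → x = 0.3352; check Q = 0.6554
Then remove 0.3696 M of B.
Step 2:
                  M         B
  Initial     1.331    0.6812
  Change    -0.1812    0.2719
  Equil       1.149    0.9531
  solve Keq expr → x = 0.09062; check Q = 0.6554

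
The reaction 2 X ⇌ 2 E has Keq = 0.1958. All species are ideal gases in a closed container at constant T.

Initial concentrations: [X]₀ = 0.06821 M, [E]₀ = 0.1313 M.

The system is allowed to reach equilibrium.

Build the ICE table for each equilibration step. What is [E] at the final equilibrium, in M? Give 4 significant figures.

Q₀ = 3.705 vs Keq = 0.1958 ⇒ Q>K, reverse
Step 1:
                   X          E
  I          0.06821     0.1313
  C           0.0701    -0.0701
  E           0.1383     0.0612
  solve Keq expr → x = -0.03505; check Q = 0.1958

[E]_eq = 0.0612 M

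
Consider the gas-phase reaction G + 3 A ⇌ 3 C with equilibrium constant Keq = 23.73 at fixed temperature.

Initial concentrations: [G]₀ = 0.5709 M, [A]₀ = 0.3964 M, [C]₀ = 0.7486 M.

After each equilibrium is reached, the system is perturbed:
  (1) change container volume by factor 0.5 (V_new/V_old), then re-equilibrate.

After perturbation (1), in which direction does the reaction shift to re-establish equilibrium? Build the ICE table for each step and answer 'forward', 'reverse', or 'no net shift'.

Q₀ = 11.8 vs Keq = 23.73 ⇒ Q<K, forward
Step 1:
                   G          A          C
  I           0.5709     0.3964     0.7486
  C         -0.01847   -0.05541    0.05541
  E           0.5524      0.341      0.804
  solve Keq expr → x = 0.01847; check Q = 23.73
Then change container volume by factor 0.5 (V_new/V_old).
Step 2:
                   G          A          C
  I            1.105      0.682      1.608
  C          -0.0336    -0.1008     0.1008
  E            1.071     0.5812      1.709
  solve Keq expr → x = 0.0336; check Q = 23.73

Direction: forward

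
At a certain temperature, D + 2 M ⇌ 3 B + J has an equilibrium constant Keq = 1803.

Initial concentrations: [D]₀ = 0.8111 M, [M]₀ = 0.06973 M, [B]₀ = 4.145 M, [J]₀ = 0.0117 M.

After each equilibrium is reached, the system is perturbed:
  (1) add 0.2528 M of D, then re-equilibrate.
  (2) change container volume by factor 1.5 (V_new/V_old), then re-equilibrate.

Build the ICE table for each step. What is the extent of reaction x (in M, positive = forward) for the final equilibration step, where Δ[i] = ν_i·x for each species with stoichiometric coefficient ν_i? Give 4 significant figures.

x = 0.001662 M

Q₀ = 211.3 vs Keq = 1803 ⇒ Q<K, forward
Step 1:
                   D          M          B          J
  Initial     0.8111    0.06973      4.145     0.0117
  Change      -0.016   -0.03199    0.04799      0.016
  Equil       0.7951    0.03774      4.193     0.0277
  solve Keq expr → x = 0.016; check Q = 1803
Then add 0.2528 M of D.
Step 2:
                   D          M          B          J
  Initial      1.048    0.03774      4.193     0.0277
  Change   -0.001845  -0.003691   0.005536   0.001845
  Equil        1.046    0.03405      4.199    0.02954
  solve Keq expr → x = 0.001845; check Q = 1803
Then change container volume by factor 1.5 (V_new/V_old).
Step 3:
                   D          M          B          J
  Initial     0.6974     0.0227      2.799    0.01969
  Change   -0.001662  -0.003324   0.004986   0.001662
  Equil       0.6957    0.01937      2.804    0.02136
  solve Keq expr → x = 0.001662; check Q = 1803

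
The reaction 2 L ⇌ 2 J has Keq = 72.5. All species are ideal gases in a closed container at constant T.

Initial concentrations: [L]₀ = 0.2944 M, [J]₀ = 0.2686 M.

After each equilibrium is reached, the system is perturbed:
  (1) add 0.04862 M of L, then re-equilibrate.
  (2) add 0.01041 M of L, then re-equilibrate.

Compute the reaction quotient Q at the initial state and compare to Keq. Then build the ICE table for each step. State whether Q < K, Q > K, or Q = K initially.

Q₀ = 0.8324 vs Keq = 72.5 ⇒ Q<K, forward
Step 1:
                  L         J
  init       0.2944    0.2686
  Δ         -0.2352    0.2352
  eq        0.05917    0.5038
  solve Keq expr → x = 0.1176; check Q = 72.5
Then add 0.04862 M of L.
Step 2:
                  L         J
  init       0.1078    0.5038
  Δ        -0.04351   0.04351
  eq        0.06428    0.5473
  solve Keq expr → x = 0.02176; check Q = 72.5
Then add 0.01041 M of L.
Step 3:
                  L         J
  init      0.07469    0.5473
  Δ       -0.009316  0.009316
  eq        0.06538    0.5567
  solve Keq expr → x = 0.004658; check Q = 72.5

Q₀ = 0.8324; Q < K (proceeds forward)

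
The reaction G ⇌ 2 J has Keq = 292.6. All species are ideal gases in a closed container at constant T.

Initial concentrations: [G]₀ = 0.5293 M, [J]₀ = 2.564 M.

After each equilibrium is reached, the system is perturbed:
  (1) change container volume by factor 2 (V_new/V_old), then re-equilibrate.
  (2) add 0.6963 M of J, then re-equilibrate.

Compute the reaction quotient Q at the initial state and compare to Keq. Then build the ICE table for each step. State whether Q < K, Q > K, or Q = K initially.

Q₀ = 12.42 vs Keq = 292.6 ⇒ Q<K, forward
Step 1:
                  G         J
  init       0.5293     2.564
  Δ         -0.4865    0.9731
  eq        0.04276     3.537
  solve Keq expr → x = 0.4865; check Q = 292.6
Then change container volume by factor 2 (V_new/V_old).
Step 2:
                  G         J
  init      0.02138     1.769
  Δ        -0.01044   0.02087
  eq        0.01094     1.789
  solve Keq expr → x = 0.01044; check Q = 292.6
Then add 0.6963 M of J.
Step 3:
                  G         J
  init      0.01094     2.486
  Δ         0.00984  -0.01968
  eq        0.02078     2.466
  solve Keq expr → x = -0.00984; check Q = 292.6

Q₀ = 12.42; Q < K (proceeds forward)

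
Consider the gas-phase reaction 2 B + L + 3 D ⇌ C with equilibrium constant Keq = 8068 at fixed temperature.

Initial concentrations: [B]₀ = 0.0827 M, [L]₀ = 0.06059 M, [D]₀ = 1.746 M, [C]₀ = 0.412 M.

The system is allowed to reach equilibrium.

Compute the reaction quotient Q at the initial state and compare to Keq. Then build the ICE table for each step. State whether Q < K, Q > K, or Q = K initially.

Q₀ = 186.8; Q < K (proceeds forward)

Q₀ = 186.8 vs Keq = 8068 ⇒ Q<K, forward
Step 1:
                    B           L           D           C
  I            0.0827     0.06059       1.746       0.412
  C          -0.06236    -0.03118    -0.09353     0.03118
  E           0.02034     0.02941       1.652      0.4432
  solve Keq expr → x = 0.03118; check Q = 8068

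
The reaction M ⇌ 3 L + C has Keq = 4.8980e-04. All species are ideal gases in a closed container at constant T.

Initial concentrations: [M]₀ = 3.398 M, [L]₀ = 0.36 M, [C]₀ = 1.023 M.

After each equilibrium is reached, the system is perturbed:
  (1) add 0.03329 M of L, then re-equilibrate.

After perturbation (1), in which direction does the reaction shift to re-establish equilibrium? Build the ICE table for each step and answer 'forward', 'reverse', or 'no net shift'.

Q₀ = 0.01405 vs Keq = 4.8980e-04 ⇒ Q>K, reverse
Step 1:
                    M           L           C
  Initial       3.398        0.36       1.023
  Change      0.07941     -0.2382    -0.07941
  Equil         3.477      0.1218      0.9436
  solve Keq expr → x = -0.07941; check Q = 4.8980e-04
Then add 0.03329 M of L.
Step 2:
                    M           L           C
  Initial       3.477       0.155      0.9436
  Change       0.0109    -0.03269     -0.0109
  Equil         3.488      0.1224      0.9327
  solve Keq expr → x = -0.0109; check Q = 4.8980e-04

Direction: reverse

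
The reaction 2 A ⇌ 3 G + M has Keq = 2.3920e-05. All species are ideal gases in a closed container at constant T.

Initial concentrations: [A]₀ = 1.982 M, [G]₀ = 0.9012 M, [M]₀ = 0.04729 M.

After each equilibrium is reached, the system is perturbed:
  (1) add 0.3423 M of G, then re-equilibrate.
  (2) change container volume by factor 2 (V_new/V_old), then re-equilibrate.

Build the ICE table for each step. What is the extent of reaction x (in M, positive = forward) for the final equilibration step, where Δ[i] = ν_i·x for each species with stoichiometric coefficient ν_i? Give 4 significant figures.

Q₀ = 0.008811 vs Keq = 2.3920e-05 ⇒ Q>K, reverse
Step 1:
                    A           G           M
  init          1.982      0.9012     0.04729
  Δ           0.09411     -0.1412    -0.04706
  eq            2.076        0.76  2.3483e-04
  solve Keq expr → x = -0.04706; check Q = 2.3920e-05
Then add 0.3423 M of G.
Step 2:
                    A           G           M
  init          2.076       1.102  2.3483e-04
  Δ        3.1548e-04 -4.7323e-04 -1.5774e-04
  eq            2.076       1.102  7.7093e-05
  solve Keq expr → x = -1.5774e-04; check Q = 2.3920e-05
Then change container volume by factor 2 (V_new/V_old).
Step 3:
                    A           G           M
  init          1.038      0.5509  3.8546e-05
  Δ       -2.3056e-04  3.4584e-04  1.1528e-04
  eq            1.038      0.5513  1.5383e-04
  solve Keq expr → x = 1.1528e-04; check Q = 2.3920e-05

x = 1.1528e-04 M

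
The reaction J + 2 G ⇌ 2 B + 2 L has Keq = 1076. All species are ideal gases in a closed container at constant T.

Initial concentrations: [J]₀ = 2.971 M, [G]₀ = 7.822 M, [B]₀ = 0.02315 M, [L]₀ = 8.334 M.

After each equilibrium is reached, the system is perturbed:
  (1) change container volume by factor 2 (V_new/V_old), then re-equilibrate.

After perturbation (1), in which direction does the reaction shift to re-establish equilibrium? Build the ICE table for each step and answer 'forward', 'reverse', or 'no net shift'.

Direction: forward

Q₀ = 2.0477e-04 vs Keq = 1076 ⇒ Q<K, forward
Step 1:
                  J         G         B         L
  Initial     2.971     7.822   0.02315     8.334
  Change     -2.477    -4.954     4.954     4.954
  Equil      0.4941     2.868     4.977     13.29
  solve Keq expr → x = 2.477; check Q = 1076
Then change container volume by factor 2 (V_new/V_old).
Step 2:
                  J         G         B         L
  Initial     0.247     1.434     2.488     6.644
  Change   -0.07031   -0.1406    0.1406    0.1406
  Equil      0.1767     1.293     2.629     6.785
  solve Keq expr → x = 0.07031; check Q = 1076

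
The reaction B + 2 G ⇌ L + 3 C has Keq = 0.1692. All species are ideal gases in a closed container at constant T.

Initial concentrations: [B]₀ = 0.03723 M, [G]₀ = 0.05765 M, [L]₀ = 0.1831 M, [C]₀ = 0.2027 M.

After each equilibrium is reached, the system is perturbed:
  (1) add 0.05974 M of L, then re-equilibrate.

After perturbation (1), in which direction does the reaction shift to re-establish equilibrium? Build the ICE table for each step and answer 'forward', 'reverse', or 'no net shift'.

Q₀ = 12.32 vs Keq = 0.1692 ⇒ Q>K, reverse
Step 1:
                    B           G           L           C
  init        0.03723     0.05765      0.1831      0.2027
  Δ           0.03241     0.06483    -0.03241    -0.09724
  eq          0.06964      0.1225      0.1507      0.1055
  solve Keq expr → x = -0.03241; check Q = 0.1692
Then add 0.05974 M of L.
Step 2:
                    B           G           L           C
  init        0.06964      0.1225      0.2104      0.1055
  Δ          0.002397    0.004794   -0.002397   -0.007191
  eq          0.07204      0.1273       0.208     0.09827
  solve Keq expr → x = -0.002397; check Q = 0.1692

Direction: reverse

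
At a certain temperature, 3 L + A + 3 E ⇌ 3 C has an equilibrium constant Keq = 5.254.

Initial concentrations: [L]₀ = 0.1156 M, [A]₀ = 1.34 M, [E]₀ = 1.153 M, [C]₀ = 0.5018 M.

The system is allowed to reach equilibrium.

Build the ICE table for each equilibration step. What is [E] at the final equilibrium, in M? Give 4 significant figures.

Q₀ = 39.82 vs Keq = 5.254 ⇒ Q>K, reverse
Step 1:
                   L          A          E          C
  I           0.1156       1.34      1.153     0.5018
  C          0.06846    0.02282    0.06846   -0.06846
  E           0.1841      1.363      1.221     0.4333
  solve Keq expr → x = -0.02282; check Q = 5.254

[E]_eq = 1.221 M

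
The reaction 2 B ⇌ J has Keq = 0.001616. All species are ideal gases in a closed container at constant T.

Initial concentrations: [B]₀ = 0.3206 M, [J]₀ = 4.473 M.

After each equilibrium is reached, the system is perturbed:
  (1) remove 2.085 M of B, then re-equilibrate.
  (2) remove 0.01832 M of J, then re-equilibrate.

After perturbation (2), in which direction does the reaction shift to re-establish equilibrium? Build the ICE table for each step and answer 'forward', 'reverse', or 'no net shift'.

Q₀ = 43.52 vs Keq = 0.001616 ⇒ Q>K, reverse
Step 1:
                  B         J
  Initial    0.3206     4.473
  Change      8.684    -4.342
  Equil       9.005     0.131
  solve Keq expr → x = -4.342; check Q = 0.001616
Then remove 2.085 M of B.
Step 2:
                  B         J
  Initial      6.92     0.131
  Change     0.1027  -0.05134
  Equil       7.022   0.07969
  solve Keq expr → x = -0.05134; check Q = 0.001616
Then remove 0.01832 M of J.
Step 3:
                  B         J
  Initial     7.022   0.06137
  Change   -0.03505   0.01753
  Equil       6.987   0.07889
  solve Keq expr → x = 0.01753; check Q = 0.001616

Direction: forward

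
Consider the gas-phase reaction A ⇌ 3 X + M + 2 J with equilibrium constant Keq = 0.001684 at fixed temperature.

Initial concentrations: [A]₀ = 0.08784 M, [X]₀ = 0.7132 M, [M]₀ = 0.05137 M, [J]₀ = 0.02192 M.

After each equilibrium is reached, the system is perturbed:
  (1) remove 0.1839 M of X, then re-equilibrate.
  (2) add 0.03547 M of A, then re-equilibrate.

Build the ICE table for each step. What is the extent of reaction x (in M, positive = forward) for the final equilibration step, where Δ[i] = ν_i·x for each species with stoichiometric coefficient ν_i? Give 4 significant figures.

x = 0.005281 M

Q₀ = 1.0194e-04 vs Keq = 0.001684 ⇒ Q<K, forward
Step 1:
                  A         X         M         J
  init      0.08784    0.7132   0.05137   0.02192
  Δ        -0.01904   0.05712   0.01904   0.03808
  eq         0.0688    0.7703   0.07041      0.06
  solve Keq expr → x = 0.01904; check Q = 0.001684
Then remove 0.1839 M of X.
Step 2:
                  A         X         M         J
  init       0.0688    0.5864   0.07041      0.06
  Δ       -0.007938   0.02381  0.007938   0.01588
  eq        0.06086    0.6102   0.07835   0.07587
  solve Keq expr → x = 0.007938; check Q = 0.001684
Then add 0.03547 M of A.
Step 3:
                  A         X         M         J
  init      0.09633    0.6102   0.07835   0.07587
  Δ       -0.005281   0.01584  0.005281   0.01056
  eq        0.09105    0.6261   0.08363   0.08644
  solve Keq expr → x = 0.005281; check Q = 0.001684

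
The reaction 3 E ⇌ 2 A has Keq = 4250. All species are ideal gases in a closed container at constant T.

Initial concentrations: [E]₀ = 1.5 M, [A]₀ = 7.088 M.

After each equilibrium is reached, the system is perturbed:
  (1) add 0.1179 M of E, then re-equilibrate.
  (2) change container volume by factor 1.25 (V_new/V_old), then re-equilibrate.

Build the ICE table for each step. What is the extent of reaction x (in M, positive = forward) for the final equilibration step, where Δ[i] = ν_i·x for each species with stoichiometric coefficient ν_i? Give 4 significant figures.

x = -0.005012 M

Q₀ = 14.89 vs Keq = 4250 ⇒ Q<K, forward
Step 1:
                   E          A
  init           1.5      7.088
  Δ           -1.255     0.8364
  eq          0.2454      7.924
  solve Keq expr → x = 0.4182; check Q = 4250
Then add 0.1179 M of E.
Step 2:
                   E          A
  init        0.3633      7.924
  Δ          -0.1163    0.07753
  eq           0.247      8.002
  solve Keq expr → x = 0.03877; check Q = 4250
Then change container volume by factor 1.25 (V_new/V_old).
Step 3:
                   E          A
  init        0.1976      6.402
  Δ          0.01503   -0.01002
  eq          0.2126      6.392
  solve Keq expr → x = -0.005012; check Q = 4250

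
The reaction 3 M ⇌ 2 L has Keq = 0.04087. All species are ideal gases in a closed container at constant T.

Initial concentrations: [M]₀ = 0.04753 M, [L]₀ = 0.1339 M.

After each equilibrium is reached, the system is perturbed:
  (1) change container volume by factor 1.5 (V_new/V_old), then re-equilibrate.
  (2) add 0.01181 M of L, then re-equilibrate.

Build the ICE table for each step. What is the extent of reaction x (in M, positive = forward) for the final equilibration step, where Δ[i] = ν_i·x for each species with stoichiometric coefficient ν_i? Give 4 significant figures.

x = -0.005006 M

Q₀ = 167 vs Keq = 0.04087 ⇒ Q>K, reverse
Step 1:
                   M          L
  init       0.04753     0.1339
  Δ           0.1701    -0.1134
  eq          0.2176    0.02052
  solve Keq expr → x = -0.05669; check Q = 0.04087
Then change container volume by factor 1.5 (V_new/V_old).
Step 2:
                   M          L
  init        0.1451    0.01368
  Δ         0.003207  -0.002138
  eq          0.1483    0.01154
  solve Keq expr → x = -0.001069; check Q = 0.04087
Then add 0.01181 M of L.
Step 3:
                   M          L
  init        0.1483    0.02335
  Δ          0.01502   -0.01001
  eq          0.1633    0.01334
  solve Keq expr → x = -0.005006; check Q = 0.04087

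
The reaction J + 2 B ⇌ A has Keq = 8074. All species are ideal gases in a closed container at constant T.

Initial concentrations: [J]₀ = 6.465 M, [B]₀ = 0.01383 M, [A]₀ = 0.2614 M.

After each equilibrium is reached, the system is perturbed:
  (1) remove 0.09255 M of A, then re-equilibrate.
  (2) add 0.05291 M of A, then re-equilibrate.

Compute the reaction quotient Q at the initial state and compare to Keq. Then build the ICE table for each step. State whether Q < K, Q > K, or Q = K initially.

Q₀ = 211.4 vs Keq = 8074 ⇒ Q<K, forward
Step 1:
                    J           B           A
  init          6.465     0.01383      0.2614
  Δ         -0.005783    -0.01157    0.005783
  eq            6.459    0.002263      0.2672
  solve Keq expr → x = 0.005783; check Q = 8074
Then remove 0.09255 M of A.
Step 2:
                    J           B           A
  init          6.459    0.002263      0.1746
  Δ       -2.1619e-04 -4.3238e-04  2.1619e-04
  eq            6.459    0.001831      0.1748
  solve Keq expr → x = 2.1619e-04; check Q = 8074
Then add 0.05291 M of A.
Step 3:
                    J           B           A
  init          6.459    0.001831      0.2278
  Δ        1.2907e-04  2.5815e-04 -1.2907e-04
  eq            6.459    0.002089      0.2276
  solve Keq expr → x = -1.2907e-04; check Q = 8074

Q₀ = 211.4; Q < K (proceeds forward)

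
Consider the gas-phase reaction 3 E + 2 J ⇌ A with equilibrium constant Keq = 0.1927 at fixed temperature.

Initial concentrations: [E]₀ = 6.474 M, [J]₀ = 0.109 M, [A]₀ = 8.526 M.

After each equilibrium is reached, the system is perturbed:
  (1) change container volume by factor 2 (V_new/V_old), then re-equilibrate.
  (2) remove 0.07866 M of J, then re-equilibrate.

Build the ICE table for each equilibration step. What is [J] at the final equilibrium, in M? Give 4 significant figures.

[J]_eq = 0.5481 M

Q₀ = 2.645 vs Keq = 0.1927 ⇒ Q>K, reverse
Step 1:
                  E         J         A
  init        6.474     0.109     8.526
  Δ          0.3874    0.2583   -0.1291
  eq          6.861    0.3673     8.397
  solve Keq expr → x = -0.1291; check Q = 0.1927
Then change container volume by factor 2 (V_new/V_old).
Step 2:
                  E         J         A
  init        3.431    0.1836     4.198
  Δ           0.577    0.3847   -0.1923
  eq          4.008    0.5683     4.006
  solve Keq expr → x = -0.1923; check Q = 0.1927
Then remove 0.07866 M of J.
Step 3:
                  E         J         A
  init        4.008    0.4896     4.006
  Δ         0.08773   0.05849  -0.02924
  eq          4.095    0.5481     3.977
  solve Keq expr → x = -0.02924; check Q = 0.1927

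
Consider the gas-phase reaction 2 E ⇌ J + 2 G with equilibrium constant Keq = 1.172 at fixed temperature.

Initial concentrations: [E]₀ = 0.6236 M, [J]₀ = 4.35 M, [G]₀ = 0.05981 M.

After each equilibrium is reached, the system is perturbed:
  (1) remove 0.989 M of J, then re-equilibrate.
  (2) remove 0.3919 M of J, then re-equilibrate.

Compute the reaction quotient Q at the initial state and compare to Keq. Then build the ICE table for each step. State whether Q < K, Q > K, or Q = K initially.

Q₀ = 0.04002; Q < K (proceeds forward)

Q₀ = 0.04002 vs Keq = 1.172 ⇒ Q<K, forward
Step 1:
                    E           J           G
  Initial      0.6236        4.35     0.05981
  Change      -0.1722      0.0861      0.1722
  Equil        0.4514       4.436       0.232
  solve Keq expr → x = 0.0861; check Q = 1.172
Then remove 0.989 M of J.
Step 2:
                    E           J           G
  Initial      0.4514       3.447       0.232
  Change     -0.01948    0.009738     0.01948
  Equil        0.4319       3.457      0.2515
  solve Keq expr → x = 0.009738; check Q = 1.172
Then remove 0.3919 M of J.
Step 3:
                    E           J           G
  Initial      0.4319       3.065      0.2515
  Change    -0.009511    0.004756    0.009511
  Equil        0.4224        3.07       0.261
  solve Keq expr → x = 0.004756; check Q = 1.172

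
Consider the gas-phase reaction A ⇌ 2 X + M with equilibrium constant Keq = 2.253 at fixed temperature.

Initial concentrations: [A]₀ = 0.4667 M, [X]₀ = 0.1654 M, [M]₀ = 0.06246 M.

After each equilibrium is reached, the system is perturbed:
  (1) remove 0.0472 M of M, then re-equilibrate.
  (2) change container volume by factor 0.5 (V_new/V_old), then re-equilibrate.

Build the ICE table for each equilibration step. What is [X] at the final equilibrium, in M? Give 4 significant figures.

[X]_eq = 1.342 M

Q₀ = 0.003661 vs Keq = 2.253 ⇒ Q<K, forward
Step 1:
                   A          X          M
  I           0.4667     0.1654    0.06246
  C          -0.3395      0.679     0.3395
  E           0.1272     0.8444      0.402
  solve Keq expr → x = 0.3395; check Q = 2.253
Then remove 0.0472 M of M.
Step 2:
                   A          X          M
  I           0.1272     0.8444     0.3548
  C        -0.008007    0.01601   0.008007
  E           0.1192     0.8604     0.3628
  solve Keq expr → x = 0.008007; check Q = 2.253
Then change container volume by factor 0.5 (V_new/V_old).
Step 3:
                   A          X          M
  I           0.2384      1.721     0.7255
  C           0.1897    -0.3793    -0.1897
  E            0.428      1.342     0.5359
  solve Keq expr → x = -0.1897; check Q = 2.253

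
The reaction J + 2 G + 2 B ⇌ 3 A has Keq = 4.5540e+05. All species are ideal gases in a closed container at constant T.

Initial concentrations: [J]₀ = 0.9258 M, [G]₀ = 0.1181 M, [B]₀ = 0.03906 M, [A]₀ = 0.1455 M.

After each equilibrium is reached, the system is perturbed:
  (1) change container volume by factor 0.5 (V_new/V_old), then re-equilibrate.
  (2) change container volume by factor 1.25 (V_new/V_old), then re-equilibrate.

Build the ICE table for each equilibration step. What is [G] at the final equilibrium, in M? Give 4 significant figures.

[G]_eq = 0.1282 M

Q₀ = 156.4 vs Keq = 4.5540e+05 ⇒ Q<K, forward
Step 1:
                   J          G          B          A
  Initial     0.9258     0.1181    0.03906     0.1455
  Change    -0.01866   -0.03732   -0.03732    0.05598
  Equil       0.9071    0.08078   0.001742     0.2015
  solve Keq expr → x = 0.01866; check Q = 4.5540e+05
Then change container volume by factor 0.5 (V_new/V_old).
Step 2:
                   J          G          B          A
  Initial      1.814     0.1616   0.003484      0.403
  Change  -8.5299e-04  -0.001706  -0.001706   0.002559
  Equil        1.813     0.1599   0.001778     0.4055
  solve Keq expr → x = 8.5299e-04; check Q = 4.5540e+05
Then change container volume by factor 1.25 (V_new/V_old).
Step 3:
                   J          G          B          A
  Initial      1.451     0.1279   0.001422     0.3244
  Change  1.7318e-04 3.4635e-04 3.4635e-04 -5.1953e-04
  Equil        1.451     0.1282   0.001768     0.3239
  solve Keq expr → x = -1.7318e-04; check Q = 4.5540e+05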